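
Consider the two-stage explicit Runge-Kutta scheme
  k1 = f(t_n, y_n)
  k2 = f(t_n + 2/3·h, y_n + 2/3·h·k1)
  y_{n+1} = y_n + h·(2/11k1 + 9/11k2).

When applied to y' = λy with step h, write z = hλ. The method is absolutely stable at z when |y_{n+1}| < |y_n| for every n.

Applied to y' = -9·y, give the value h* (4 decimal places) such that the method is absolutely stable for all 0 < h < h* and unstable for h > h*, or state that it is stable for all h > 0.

(-1.8333,0); λ=-9 ⇒ h* = (11/6)/9 = 0.2037.

Set f=λy, z=hλ:
  k1=λy_n ⇒ h·k1=z·y_n;  k2=λ(1+2/3z)y_n ⇒ h·k2=z(1+2/3z)y_n
  y_{n+1}/y_n = 1 + 2/11z + 9/11z(1+2/3z) = 1 + z + 6/11z²
  so R(z) = 1 + z + 6/11z².

Find x<0 with |R(x)|<1.
x=-1.61: |R|=0.8039
R=1: x+6/11x²=0 ⇒ x=−11/6=-1.8333; min R=1−1/(4·6/11)=0.5417>−1
Confirm numerically:
  x=-1.314: |R|=0.62778 <1
  x=-0.860: |R|=0.54342 <1
  x=-0.806: |R|=0.54835 <1
  x=-2.368: |R|=1.69059 >1
  x=-2.355: |R|=1.67010 >1
So |R|<1 on (-1.8333, 0).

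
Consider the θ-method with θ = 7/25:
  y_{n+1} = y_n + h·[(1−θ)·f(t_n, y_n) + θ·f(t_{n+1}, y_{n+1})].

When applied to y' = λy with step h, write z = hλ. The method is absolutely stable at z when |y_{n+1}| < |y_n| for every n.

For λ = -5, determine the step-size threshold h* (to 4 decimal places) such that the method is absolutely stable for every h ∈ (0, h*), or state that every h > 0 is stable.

(-4.5455,0); λ=-5 ⇒ h* = (50/11)/5 = 0.9091.

Set f=λy, z=hλ:
  y_{n+1} = y_n + z·[18/25·y_n + 7/25·y_{n+1}] ⇒ (1 − 7/25z)y_{n+1} = (1 + 18/25z)y_n
  R(z) = (1 + 18/25z)/(1 − 7/25z).

Solve |R(x)|<1 on ℝ⁻.
x=-0.98: |R|=0.2310
R=−1: 1+18/25x = −1+7/25x ⇒ -11/25x=2 ⇒ x=2/(-11/25)=-4.5455
Confirm numerically:
  x=-4.358: |R|=0.96285 <1
  x=-3.195: |R|=0.68637 <1
  x=-3.177: |R|=0.68134 <1
  x=-4.900: |R|=1.06577 >1
  x=-4.626: |R|=1.01544 >1
So |R|<1 on (-4.5455, 0).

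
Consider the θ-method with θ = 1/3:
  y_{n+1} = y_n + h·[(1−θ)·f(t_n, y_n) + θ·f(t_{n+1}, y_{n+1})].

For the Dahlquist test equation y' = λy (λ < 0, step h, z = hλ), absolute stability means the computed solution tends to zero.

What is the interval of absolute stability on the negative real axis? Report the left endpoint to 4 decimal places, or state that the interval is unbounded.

(-6.0000, 0).

On y'=λy, z=hλ:
  y_{n+1} = y_n + z·[2/3·y_n + 1/3·y_{n+1}] ⇒ (1 − 1/3z)y_{n+1} = (1 + 2/3z)y_n
  Hence R(z) = (1 + 2/3z)/(1 − 1/3z).

Solve |R(x)|<1 on ℝ⁻.
x=-0.45: |R|=0.6087
R=−1: 1+2/3x = −1+1/3x ⇒ -1/3x=2 ⇒ x=2/(-1/3)=-6.0000
Confirm numerically:
  x=-5.785: |R|=0.97553 <1
  x=-5.087: |R|=0.88710 <1
  x=-4.384: |R|=0.78115 <1
  x=-2.641: |R|=0.40454 <1
  x=-6.440: |R|=1.04661 >1
  x=-6.067: |R|=1.00739 >1
  x=-6.054: |R|=1.00596 >1
So |R|<1 on (-6.0000, 0).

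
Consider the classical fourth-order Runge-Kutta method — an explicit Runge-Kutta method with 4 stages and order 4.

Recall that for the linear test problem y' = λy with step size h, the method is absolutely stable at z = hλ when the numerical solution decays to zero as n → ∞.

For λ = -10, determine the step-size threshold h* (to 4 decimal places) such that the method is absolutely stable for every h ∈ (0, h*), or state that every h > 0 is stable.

Set f=λy, z=hλ:
  order 4, 4-stage ⇒ R(z)=1+z+z^2/2+z^3/6+z^4/24
  (e.g. R(-1.25)=0.30745, |R|=0.30745)

Need |R(x)|<1, x<0.
x=-1.25: |R|=0.3075
|R(-2.65)|=0.8145 |R(-1.54)|=0.2714 |R(-0.67)|=0.5127
Bisect:
  x_lo=-3.4198 |R|=2.4608  x_hi=-0.3308 |R|=0.7184
  mid=-1.87528 |R|=0.29922 →hi
  mid=-2.64752 |R|=0.81139 →hi
  mid=-3.03365 |R|=1.44372 →lo
  mid=-2.84059 |R|=1.08661 →lo
  mid=-2.74405 |R|=0.93958 →hi
  mid=-2.79232 |R|=1.01065 →lo
  mid=-2.76819 |R|=0.97451 →hi
  mid=-2.78025 |R|=0.99243 →hi
  ...
  [-2.78534,-2.78516] ⇒ x*=-2.7853
Interval (-2.7853, 0).

(-2.7853,0); λ=-10 ⇒ h* = 0.2785.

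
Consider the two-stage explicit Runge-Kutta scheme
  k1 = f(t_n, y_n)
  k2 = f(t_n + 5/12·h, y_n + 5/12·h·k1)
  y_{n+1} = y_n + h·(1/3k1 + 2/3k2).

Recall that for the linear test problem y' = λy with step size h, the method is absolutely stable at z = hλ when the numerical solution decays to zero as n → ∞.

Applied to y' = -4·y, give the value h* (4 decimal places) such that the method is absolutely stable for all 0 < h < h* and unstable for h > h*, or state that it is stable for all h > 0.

Test eqn y'=λy, z=hλ:
  k1=λy_n ⇒ h·k1=z·y_n;  k2=λ(1+5/12z)y_n ⇒ h·k2=z(1+5/12z)y_n
  y_{n+1}/y_n = 1 + 1/3z + 2/3z(1+5/12z) = 1 + z + 5/18z²
  ⇒ R(z) = 1 + z + 5/18z².

Boundary: |R(x)|=1, x<0.
x=-1.68: |R|=0.1040
R=1: x+5/18x²=0 ⇒ x=−18/5=-3.6000; min R=1−1/(4·5/18)=0.1000>−1
Confirm numerically:
  x=-3.561: |R|=0.96142 <1
  x=-3.173: |R|=0.62365 <1
  x=-3.088: |R|=0.56082 <1
  x=-2.607: |R|=0.28090 <1
  x=-4.013: |R|=1.46038 >1
  x=-3.951: |R|=1.38522 >1
  x=-3.819: |R|=1.23232 >1
So |R|<1 on (-3.6000, 0).

(-3.6000,0); λ=-4 ⇒ h* = (18/5)/4 = 0.9000.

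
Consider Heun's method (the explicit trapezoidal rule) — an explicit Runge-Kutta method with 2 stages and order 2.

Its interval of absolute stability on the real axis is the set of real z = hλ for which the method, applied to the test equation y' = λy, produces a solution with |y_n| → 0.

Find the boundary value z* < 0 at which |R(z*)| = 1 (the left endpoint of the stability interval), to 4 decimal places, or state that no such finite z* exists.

With y'=λy (z=hλ):
  order 2, 2-stage ⇒ R(z)=1+z+z^2/2
  (e.g. R(-0.34)=0.71780, |R|=0.71780)

Find x<0 with |R(x)|<1.
x=-0.34: |R|=0.7178
|R(-1.79)|=0.8121 |R(-1.69)|=0.7380 |R(-0.86)|=0.5098
Bisect:
  x_lo=-2.7393 |R|=2.0126  x_hi=-0.2114 |R|=0.8109
  mid=-1.47537 |R|=0.61299 →hi
  mid=-2.10734 |R|=1.11310 →lo
  mid=-1.79135 |R|=0.81312 →hi
  mid=-1.94935 |R|=0.95063 →hi
  mid=-2.02835 |R|=1.02875 →lo
  mid=-1.98885 |R|=0.98891 →hi
  mid=-2.00860 |R|=1.00863 →lo
  mid=-1.99872 |R|=0.99872 →hi
  ...
  [-2.00011,-1.99996] ⇒ x*=-2.0000
Stable set (-2.0000, 0).

z* = -2.0000.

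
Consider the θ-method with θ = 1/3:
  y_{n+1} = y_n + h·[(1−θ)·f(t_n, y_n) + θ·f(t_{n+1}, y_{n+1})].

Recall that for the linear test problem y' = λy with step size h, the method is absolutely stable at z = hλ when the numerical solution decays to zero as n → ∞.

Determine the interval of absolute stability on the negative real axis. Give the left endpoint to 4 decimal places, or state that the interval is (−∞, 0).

(-6.0000, 0).

Test eqn y'=λy, z=hλ:
  y_{n+1} = y_n + z·[2/3·y_n + 1/3·y_{n+1}] ⇒ (1 − 1/3z)y_{n+1} = (1 + 2/3z)y_n
  Hence R(z) = (1 + 2/3z)/(1 − 1/3z).

Boundary: |R(x)|=1, x<0.
x=-1.03: |R|=0.2333
R=−1: 1+2/3x = −1+1/3x ⇒ -1/3x=2 ⇒ x=2/(-1/3)=-6.0000
Confirm numerically:
  x=-5.947: |R|=0.99408 <1
  x=-4.183: |R|=0.74704 <1
  x=-3.111: |R|=0.52725 <1
  x=-3.022: |R|=0.50548 <1
  x=-6.524: |R|=1.05502 >1
  x=-6.481: |R|=1.05073 >1
So |R|<1 on (-6.0000, 0).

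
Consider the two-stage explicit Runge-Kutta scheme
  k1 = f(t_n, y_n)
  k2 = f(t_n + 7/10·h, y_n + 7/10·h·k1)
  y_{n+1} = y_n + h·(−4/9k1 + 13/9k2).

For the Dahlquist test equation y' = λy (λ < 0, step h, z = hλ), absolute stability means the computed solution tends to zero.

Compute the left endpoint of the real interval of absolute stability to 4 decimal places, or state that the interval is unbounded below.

With y'=λy (z=hλ):
  k1=λy_n ⇒ h·k1=z·y_n;  k2=λ(1+7/10z)y_n ⇒ h·k2=z(1+7/10z)y_n
  y_{n+1}/y_n = 1 − 4/9z + 13/9z(1+7/10z) = 1 + z + 91/90z²
  ⇒ R(z) = 1 + z + 91/90z².

Solve |R(x)|<1 on ℝ⁻.
x=-1.71: |R|=2.2466
R=1: x+91/90x²=0 ⇒ x=−90/91=-0.9890; min R=1−1/(4·91/90)=0.7527>−1
Confirm numerically:
  x=-0.660: |R|=0.78044 <1
  x=-0.655: |R|=0.77879 <1
  x=-0.525: |R|=0.75369 <1
  x=-1.330: |R|=1.45855 >1
  x=-1.309: |R|=1.42352 >1
So |R|<1 on (-0.9890, 0).

z* = -0.9890.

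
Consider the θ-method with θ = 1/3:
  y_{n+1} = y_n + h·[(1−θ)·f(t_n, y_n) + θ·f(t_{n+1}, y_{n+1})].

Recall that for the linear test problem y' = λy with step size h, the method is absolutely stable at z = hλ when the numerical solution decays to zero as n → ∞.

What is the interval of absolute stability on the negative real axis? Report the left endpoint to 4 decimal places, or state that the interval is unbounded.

z∈(-6.0000,0).

With y'=λy (z=hλ):
  y_{n+1} = y_n + z·[2/3·y_n + 1/3·y_{n+1}] ⇒ (1 − 1/3z)y_{n+1} = (1 + 2/3z)y_n
  Hence R(z) = (1 + 2/3z)/(1 − 1/3z).

Need |R(x)|<1, x<0.
x=-1.18: |R|=0.1531
R=−1: 1+2/3x = −1+1/3x ⇒ -1/3x=2 ⇒ x=2/(-1/3)=-6.0000
Confirm numerically:
  x=-5.953: |R|=0.99475 <1
  x=-4.702: |R|=0.83147 <1
  x=-4.136: |R|=0.73879 <1
  x=-3.862: |R|=0.68843 <1
  x=-6.187: |R|=1.02035 >1
  x=-6.059: |R|=1.00651 >1
Interval (-6.0000, 0).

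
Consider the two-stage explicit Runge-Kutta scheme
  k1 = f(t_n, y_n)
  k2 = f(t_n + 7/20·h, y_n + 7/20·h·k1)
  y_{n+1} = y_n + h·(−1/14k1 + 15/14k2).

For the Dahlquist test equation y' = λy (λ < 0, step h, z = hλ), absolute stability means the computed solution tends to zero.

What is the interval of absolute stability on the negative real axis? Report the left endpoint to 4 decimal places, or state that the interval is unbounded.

Set f=λy, z=hλ:
  k1=λy_n ⇒ h·k1=z·y_n;  k2=λ(1+7/20z)y_n ⇒ h·k2=z(1+7/20z)y_n
  y_{n+1}/y_n = 1 − 1/14z + 15/14z(1+7/20z) = 1 + z + 3/8z²
  Hence R(z) = 1 + z + 3/8z².

Solve |R(x)|<1 on ℝ⁻.
x=-1.04: |R|=0.3656
R=1: x+3/8x²=0 ⇒ x=−8/3=-2.6667; min R=1−1/(4·3/8)=0.3333>−1
Confirm numerically:
  x=-2.551: |R|=0.88935 <1
  x=-1.550: |R|=0.35094 <1
  x=-1.351: |R|=0.33345 <1
  x=-3.142: |R|=1.56006 >1
  x=-2.946: |R|=1.30859 >1
So |R|<1 on (-2.6667, 0).

(-2.6667, 0).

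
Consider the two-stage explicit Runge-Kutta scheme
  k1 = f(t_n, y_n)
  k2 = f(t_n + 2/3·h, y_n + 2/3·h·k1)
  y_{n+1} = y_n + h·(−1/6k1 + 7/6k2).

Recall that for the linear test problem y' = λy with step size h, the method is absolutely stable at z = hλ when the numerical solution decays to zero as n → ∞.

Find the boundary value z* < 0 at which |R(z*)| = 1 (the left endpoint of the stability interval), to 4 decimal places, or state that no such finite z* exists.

With y'=λy (z=hλ):
  k1=λy_n ⇒ h·k1=z·y_n;  k2=λ(1+2/3z)y_n ⇒ h·k2=z(1+2/3z)y_n
  y_{n+1}/y_n = 1 − 1/6z + 7/6z(1+2/3z) = 1 + z + 7/9z²
  Hence R(z) = 1 + z + 7/9z².

Need |R(x)|<1, x<0.
x=-0.3: |R|=0.7700
R=1: x+7/9x²=0 ⇒ x=−9/7=-1.2857; min R=1−1/(4·7/9)=0.6786>−1
Confirm numerically:
  x=-1.122: |R|=0.85713 <1
  x=-0.747: |R|=0.68701 <1
  x=-0.550: |R|=0.68528 <1
  x=-1.703: |R|=1.55272 >1
  x=-1.584: |R|=1.36749 >1
Stable set (-1.2857, 0).

left endpoint -1.2857.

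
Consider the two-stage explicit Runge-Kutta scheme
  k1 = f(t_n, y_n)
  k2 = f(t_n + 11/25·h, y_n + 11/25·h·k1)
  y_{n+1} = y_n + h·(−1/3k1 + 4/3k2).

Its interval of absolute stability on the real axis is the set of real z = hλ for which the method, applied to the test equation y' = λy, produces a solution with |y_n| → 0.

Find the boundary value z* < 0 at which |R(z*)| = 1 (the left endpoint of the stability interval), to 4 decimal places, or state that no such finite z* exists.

left endpoint -1.7045.

With y'=λy (z=hλ):
  k1=λy_n ⇒ h·k1=z·y_n;  k2=λ(1+11/25z)y_n ⇒ h·k2=z(1+11/25z)y_n
  y_{n+1}/y_n = 1 − 1/3z + 4/3z(1+11/25z) = 1 + z + 44/75z²
  ⇒ R(z) = 1 + z + 44/75z².

Solve |R(x)|<1 on ℝ⁻.
x=-1.18: |R|=0.6369
R=1: x+44/75x²=0 ⇒ x=−75/44=-1.7045; min R=1−1/(4·44/75)=0.5739>−1
Confirm numerically:
  x=-1.513: |R|=0.82998 <1
  x=-1.329: |R|=0.70719 <1
  x=-0.892: |R|=0.57479 <1
  x=-0.826: |R|=0.57427 <1
  x=-2.275: |R|=1.76137 >1
  x=-2.125: |R|=1.52417 >1
  x=-1.994: |R|=1.33861 >1
Stable set (-1.7045, 0).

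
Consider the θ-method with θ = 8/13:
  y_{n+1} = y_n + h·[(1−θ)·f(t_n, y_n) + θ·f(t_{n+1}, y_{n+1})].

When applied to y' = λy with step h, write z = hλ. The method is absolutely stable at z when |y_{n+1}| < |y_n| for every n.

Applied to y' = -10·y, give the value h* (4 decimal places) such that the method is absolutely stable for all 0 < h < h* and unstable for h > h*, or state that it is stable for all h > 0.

unbounded; (−∞, 0). Any h>0 works for λ=-10.

On y'=λy, z=hλ:
  y_{n+1} = y_n + z·[5/13·y_n + 8/13·y_{n+1}] ⇒ (1 − 8/13z)y_{n+1} = (1 + 5/13z)y_n
  ⇒ R(z) = (1 + 5/13z)/(1 − 8/13z).

Find x<0 with |R(x)|<1.
x=-0.83: |R|=0.4506
x=-2: |R|=0.1034
x=-10: |R|=0.3978
x=-100: |R|=0.5990
θ=8/13≥1/2 ⇒ |1+5/13x|<|1−8/13x| ∀x<0 ⇒ interval (−∞,0).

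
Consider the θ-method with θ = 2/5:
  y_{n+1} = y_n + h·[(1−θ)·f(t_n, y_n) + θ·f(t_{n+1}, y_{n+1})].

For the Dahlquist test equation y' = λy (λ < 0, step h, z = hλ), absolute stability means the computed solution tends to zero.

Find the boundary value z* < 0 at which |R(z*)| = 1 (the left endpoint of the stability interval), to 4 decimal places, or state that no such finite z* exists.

On y'=λy, z=hλ:
  y_{n+1} = y_n + z·[3/5·y_n + 2/5·y_{n+1}] ⇒ (1 − 2/5z)y_{n+1} = (1 + 3/5z)y_n
  Hence R(z) = (1 + 3/5z)/(1 − 2/5z).

Need |R(x)|<1, x<0.
x=-1.73: |R|=0.0225
R=−1: 1+3/5x = −1+2/5x ⇒ -1/5x=2 ⇒ x=2/(-1/5)=-10.0000
Confirm numerically:
  x=-7.763: |R|=0.89102 <1
  x=-5.898: |R|=0.75578 <1
  x=-5.835: |R|=0.75015 <1
  x=-10.563: |R|=1.02155 >1
  x=-10.416: |R|=1.01610 >1
  x=-10.170: |R|=1.00671 >1
So |R|<1 on (-10.0000, 0).

left endpoint -10.0000.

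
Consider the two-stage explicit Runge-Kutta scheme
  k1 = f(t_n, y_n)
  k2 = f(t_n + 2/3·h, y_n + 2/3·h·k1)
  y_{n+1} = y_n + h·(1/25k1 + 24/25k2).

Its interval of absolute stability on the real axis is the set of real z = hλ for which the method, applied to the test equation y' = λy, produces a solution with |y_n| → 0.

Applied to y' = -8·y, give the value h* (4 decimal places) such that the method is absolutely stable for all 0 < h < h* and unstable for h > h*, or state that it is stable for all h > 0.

Set f=λy, z=hλ:
  k1=λy_n ⇒ h·k1=z·y_n;  k2=λ(1+2/3z)y_n ⇒ h·k2=z(1+2/3z)y_n
  y_{n+1}/y_n = 1 + 1/25z + 24/25z(1+2/3z) = 1 + z + 16/25z²
  ⇒ R(z) = 1 + z + 16/25z².

Need |R(x)|<1, x<0.
x=-1.27: |R|=0.7623
R=1: x+16/25x²=0 ⇒ x=−25/16=-1.5625; min R=1−1/(4·16/25)=0.6094>−1
Confirm numerically:
  x=-1.441: |R|=0.88795 <1
  x=-0.968: |R|=0.63170 <1
  x=-0.919: |R|=0.62152 <1
  x=-0.647: |R|=0.62091 <1
  x=-2.067: |R|=1.66739 >1
  x=-1.967: |R|=1.50922 >1
Stable set (-1.5625, 0).

(-1.5625,0); λ=-8 ⇒ h* = (25/16)/8 = 0.1953.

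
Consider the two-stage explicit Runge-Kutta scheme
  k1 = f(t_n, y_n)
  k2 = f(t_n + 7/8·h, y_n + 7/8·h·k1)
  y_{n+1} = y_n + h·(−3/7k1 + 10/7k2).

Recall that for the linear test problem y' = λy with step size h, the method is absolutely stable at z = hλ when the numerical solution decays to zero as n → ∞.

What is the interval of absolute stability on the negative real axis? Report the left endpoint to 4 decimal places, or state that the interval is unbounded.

Test eqn y'=λy, z=hλ:
  k1=λy_n ⇒ h·k1=z·y_n;  k2=λ(1+7/8z)y_n ⇒ h·k2=z(1+7/8z)y_n
  y_{n+1}/y_n = 1 − 3/7z + 10/7z(1+7/8z) = 1 + z + 5/4z²
  so R(z) = 1 + z + 5/4z².

Solve |R(x)|<1 on ℝ⁻.
x=-1.57: |R|=2.5111
R=1: x+5/4x²=0 ⇒ x=−4/5=-0.8000; min R=1−1/(4·5/4)=0.8000>−1
Confirm numerically:
  x=-0.701: |R|=0.91325 <1
  x=-0.589: |R|=0.84465 <1
  x=-0.386: |R|=0.80024 <1
  x=-1.374: |R|=1.98585 >1
  x=-1.330: |R|=1.88113 >1
  x=-1.248: |R|=1.69888 >1
Interval (-0.8000, 0).

z∈(-0.8000,0).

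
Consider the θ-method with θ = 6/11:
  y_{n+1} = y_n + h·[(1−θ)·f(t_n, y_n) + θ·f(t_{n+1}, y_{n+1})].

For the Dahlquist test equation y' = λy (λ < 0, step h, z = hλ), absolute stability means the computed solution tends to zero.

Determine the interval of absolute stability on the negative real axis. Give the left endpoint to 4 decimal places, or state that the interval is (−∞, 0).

Set f=λy, z=hλ:
  y_{n+1} = y_n + z·[5/11·y_n + 6/11·y_{n+1}] ⇒ (1 − 6/11z)y_{n+1} = (1 + 5/11z)y_n
  Hence R(z) = (1 + 5/11z)/(1 − 6/11z).

Need |R(x)|<1, x<0.
x=-0.91: |R|=0.3919
x=-2: |R|=0.0435
x=-10: |R|=0.5493
x=-100: |R|=0.8003
θ=6/11≥1/2 ⇒ |1+5/11x|<|1−6/11x| ∀x<0 ⇒ interval (−∞,0).

unbounded; (−∞, 0).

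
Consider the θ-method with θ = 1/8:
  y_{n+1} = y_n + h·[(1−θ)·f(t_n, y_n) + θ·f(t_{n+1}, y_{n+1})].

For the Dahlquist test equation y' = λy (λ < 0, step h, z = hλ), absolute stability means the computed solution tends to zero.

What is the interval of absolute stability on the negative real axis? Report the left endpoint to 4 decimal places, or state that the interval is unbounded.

Test eqn y'=λy, z=hλ:
  y_{n+1} = y_n + z·[7/8·y_n + 1/8·y_{n+1}] ⇒ (1 − 1/8z)y_{n+1} = (1 + 7/8z)y_n
  ⇒ R(z) = (1 + 7/8z)/(1 − 1/8z).

Find x<0 with |R(x)|<1.
x=-0.75: |R|=0.3143
R=−1: 1+7/8x = −1+1/8x ⇒ -3/4x=2 ⇒ x=2/(-3/4)=-2.6667
Confirm numerically:
  x=-1.813: |R|=0.47804 <1
  x=-1.355: |R|=0.15874 <1
  x=-1.118: |R|=0.01908 <1
  x=-3.174: |R|=1.27242 >1
  x=-3.173: |R|=1.27191 >1
Interval (-2.6667, 0).

(-2.6667, 0).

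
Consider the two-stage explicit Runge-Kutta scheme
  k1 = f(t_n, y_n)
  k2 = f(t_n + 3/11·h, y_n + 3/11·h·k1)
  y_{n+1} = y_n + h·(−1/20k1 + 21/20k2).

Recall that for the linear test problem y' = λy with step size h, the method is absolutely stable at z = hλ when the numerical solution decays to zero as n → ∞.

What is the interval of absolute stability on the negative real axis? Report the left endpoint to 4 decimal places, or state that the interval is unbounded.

z∈(-3.4921,0).

Test eqn y'=λy, z=hλ:
  k1=λy_n ⇒ h·k1=z·y_n;  k2=λ(1+3/11z)y_n ⇒ h·k2=z(1+3/11z)y_n
  y_{n+1}/y_n = 1 − 1/20z + 21/20z(1+3/11z) = 1 + z + 63/220z²
  ⇒ R(z) = 1 + z + 63/220z².

Need |R(x)|<1, x<0.
x=-1.59: |R|=0.1340
R=1: x+63/220x²=0 ⇒ x=−220/63=-3.4921; min R=1−1/(4·63/220)=0.1270>−1
Confirm numerically:
  x=-2.985: |R|=0.56656 <1
  x=-2.905: |R|=0.51163 <1
  x=-2.873: |R|=0.49068 <1
  x=-2.087: |R|=0.16028 <1
  x=-4.034: |R|=1.62604 >1
  x=-3.889: |R|=1.44206 >1
  x=-3.728: |R|=1.25188 >1
Stable set (-3.4921, 0).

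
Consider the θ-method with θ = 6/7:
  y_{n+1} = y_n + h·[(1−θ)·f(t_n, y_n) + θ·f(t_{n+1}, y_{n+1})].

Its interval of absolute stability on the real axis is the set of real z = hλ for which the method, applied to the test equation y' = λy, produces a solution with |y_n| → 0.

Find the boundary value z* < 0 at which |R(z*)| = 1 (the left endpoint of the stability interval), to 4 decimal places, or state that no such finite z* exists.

interval (−∞, 0).

With y'=λy (z=hλ):
  y_{n+1} = y_n + z·[1/7·y_n + 6/7·y_{n+1}] ⇒ (1 − 6/7z)y_{n+1} = (1 + 1/7z)y_n
  Hence R(z) = (1 + 1/7z)/(1 − 6/7z).

Find x<0 with |R(x)|<1.
x=-0.45: |R|=0.6753
x=-2: |R|=0.2632
x=-10: |R|=0.0448
x=-100: |R|=0.1532
θ=6/7≥1/2 ⇒ |1+1/7x|<|1−6/7x| ∀x<0 ⇒ stable on all of ℝ⁻.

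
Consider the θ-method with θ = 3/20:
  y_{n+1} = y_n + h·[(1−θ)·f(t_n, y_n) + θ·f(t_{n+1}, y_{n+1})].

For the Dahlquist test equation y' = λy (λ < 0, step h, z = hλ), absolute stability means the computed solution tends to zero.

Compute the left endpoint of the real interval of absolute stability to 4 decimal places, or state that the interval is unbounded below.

z* = -2.8571.

Test eqn y'=λy, z=hλ:
  y_{n+1} = y_n + z·[17/20·y_n + 3/20·y_{n+1}] ⇒ (1 − 3/20z)y_{n+1} = (1 + 17/20z)y_n
  Hence R(z) = (1 + 17/20z)/(1 − 3/20z).

Boundary: |R(x)|=1, x<0.
x=-0.32: |R|=0.6947
R=−1: 1+17/20x = −1+3/20x ⇒ -7/10x=2 ⇒ x=2/(-7/10)=-2.8571
Confirm numerically:
  x=-2.665: |R|=0.90391 <1
  x=-2.441: |R|=0.78677 <1
  x=-1.779: |R|=0.40427 <1
  x=-3.418: |R|=1.25954 >1
  x=-3.024: |R|=1.08035 >1
  x=-2.974: |R|=1.05657 >1
So |R|<1 on (-2.8571, 0).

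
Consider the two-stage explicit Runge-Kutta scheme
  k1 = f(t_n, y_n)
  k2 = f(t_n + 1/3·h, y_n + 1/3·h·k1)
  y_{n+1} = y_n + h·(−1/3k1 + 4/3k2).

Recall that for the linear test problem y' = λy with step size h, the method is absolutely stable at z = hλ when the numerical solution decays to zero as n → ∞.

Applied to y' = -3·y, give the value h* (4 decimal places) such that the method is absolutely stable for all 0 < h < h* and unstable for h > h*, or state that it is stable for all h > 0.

(-2.2500,0); λ=-3 ⇒ h* = (9/4)/3 = 0.7500.

Set f=λy, z=hλ:
  k1=λy_n ⇒ h·k1=z·y_n;  k2=λ(1+1/3z)y_n ⇒ h·k2=z(1+1/3z)y_n
  y_{n+1}/y_n = 1 − 1/3z + 4/3z(1+1/3z) = 1 + z + 4/9z²
  R(z) = 1 + z + 4/9z².

Find x<0 with |R(x)|<1.
x=-1.4: |R|=0.4711
R=1: x+4/9x²=0 ⇒ x=−9/4=-2.2500; min R=1−1/(4·4/9)=0.4375>−1
Confirm numerically:
  x=-2.059: |R|=0.82521 <1
  x=-1.769: |R|=0.62183 <1
  x=-1.456: |R|=0.48619 <1
  x=-2.850: |R|=1.76000 >1
  x=-2.291: |R|=1.04175 >1
  x=-2.282: |R|=1.03246 >1
So |R|<1 on (-2.2500, 0).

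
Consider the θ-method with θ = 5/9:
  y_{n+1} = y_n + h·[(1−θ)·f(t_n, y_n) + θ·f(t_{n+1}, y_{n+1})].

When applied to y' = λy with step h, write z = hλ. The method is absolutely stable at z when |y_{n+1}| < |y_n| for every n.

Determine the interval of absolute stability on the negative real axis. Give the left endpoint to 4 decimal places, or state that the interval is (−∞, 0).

(−∞, 0) — no finite endpoint.

Set f=λy, z=hλ:
  y_{n+1} = y_n + z·[4/9·y_n + 5/9·y_{n+1}] ⇒ (1 − 5/9z)y_{n+1} = (1 + 4/9z)y_n
  R(z) = (1 + 4/9z)/(1 − 5/9z).

Find x<0 with |R(x)|<1.
x=-1.33: |R|=0.2351
x=-2: |R|=0.0526
x=-10: |R|=0.5254
x=-100: |R|=0.7682
θ=5/9≥1/2 ⇒ |1+4/9x|<|1−5/9x| ∀x<0 ⇒ unbounded interval.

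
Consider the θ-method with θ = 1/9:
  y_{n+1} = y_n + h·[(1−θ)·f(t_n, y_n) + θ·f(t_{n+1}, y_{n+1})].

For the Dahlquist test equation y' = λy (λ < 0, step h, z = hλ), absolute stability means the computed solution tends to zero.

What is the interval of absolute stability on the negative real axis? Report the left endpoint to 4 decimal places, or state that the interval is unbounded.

(-2.5714, 0).

Test eqn y'=λy, z=hλ:
  y_{n+1} = y_n + z·[8/9·y_n + 1/9·y_{n+1}] ⇒ (1 − 1/9z)y_{n+1} = (1 + 8/9z)y_n
  R(z) = (1 + 8/9z)/(1 − 1/9z).

Solve |R(x)|<1 on ℝ⁻.
x=-1.6: |R|=0.3585
R=−1: 1+8/9x = −1+1/9x ⇒ -7/9x=2 ⇒ x=2/(-7/9)=-2.5714
Confirm numerically:
  x=-2.436: |R|=0.91710 <1
  x=-2.335: |R|=0.85399 <1
  x=-2.167: |R|=0.74649 <1
  x=-1.078: |R|=0.03731 <1
  x=-3.103: |R|=1.30744 >1
  x=-2.795: |R|=1.13268 >1
  x=-2.714: |R|=1.08520 >1
Interval (-2.5714, 0).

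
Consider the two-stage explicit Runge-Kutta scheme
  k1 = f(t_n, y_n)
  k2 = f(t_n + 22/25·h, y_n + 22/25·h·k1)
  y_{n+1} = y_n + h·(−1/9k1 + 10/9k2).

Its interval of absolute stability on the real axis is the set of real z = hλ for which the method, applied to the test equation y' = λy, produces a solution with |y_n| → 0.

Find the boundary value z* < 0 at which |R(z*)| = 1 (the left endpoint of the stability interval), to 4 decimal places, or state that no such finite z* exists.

On y'=λy, z=hλ:
  k1=λy_n ⇒ h·k1=z·y_n;  k2=λ(1+22/25z)y_n ⇒ h·k2=z(1+22/25z)y_n
  y_{n+1}/y_n = 1 − 1/9z + 10/9z(1+22/25z) = 1 + z + 44/45z²
  R(z) = 1 + z + 44/45z².

Find x<0 with |R(x)|<1.
x=-1.38: |R|=1.4821
R=1: x+44/45x²=0 ⇒ x=−45/44=-1.0227; min R=1−1/(4·44/45)=0.7443>−1
Confirm numerically:
  x=-0.784: |R|=0.81700 <1
  x=-0.552: |R|=0.74593 <1
  x=-0.483: |R|=0.74510 <1
  x=-1.239: |R|=1.26201 >1
  x=-1.164: |R|=1.16079 >1
  x=-1.061: |R|=1.03970 >1
So |R|<1 on (-1.0227, 0).

z* = -1.0227.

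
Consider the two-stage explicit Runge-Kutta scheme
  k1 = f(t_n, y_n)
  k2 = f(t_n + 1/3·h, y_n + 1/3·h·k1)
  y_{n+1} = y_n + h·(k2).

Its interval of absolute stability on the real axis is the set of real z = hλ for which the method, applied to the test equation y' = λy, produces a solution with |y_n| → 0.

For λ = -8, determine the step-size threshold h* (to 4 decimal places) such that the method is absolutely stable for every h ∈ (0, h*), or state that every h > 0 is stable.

On y'=λy, z=hλ:
  k1=λy_n ⇒ h·k1=z·y_n;  k2=λ(1+1/3z)y_n ⇒ h·k2=z(1+1/3z)y_n
  y_{n+1}/y_n = 1 + z(1+1/3z) = 1 + z + 1/3z²
  Hence R(z) = 1 + z + 1/3z².

Solve |R(x)|<1 on ℝ⁻.
x=-0.41: |R|=0.6460
R=1: x+1/3x²=0 ⇒ x=−3=-3.0000; min R=1−1/(4·1/3)=0.2500>−1
Confirm numerically:
  x=-1.996: |R|=0.33201 <1
  x=-1.506: |R|=0.25001 <1
  x=-1.342: |R|=0.25832 <1
  x=-3.580: |R|=1.69213 >1
  x=-3.236: |R|=1.25457 >1
So |R|<1 on (-3.0000, 0).

(-3.0000,0); λ=-8 ⇒ h* = (3)/8 = 0.3750.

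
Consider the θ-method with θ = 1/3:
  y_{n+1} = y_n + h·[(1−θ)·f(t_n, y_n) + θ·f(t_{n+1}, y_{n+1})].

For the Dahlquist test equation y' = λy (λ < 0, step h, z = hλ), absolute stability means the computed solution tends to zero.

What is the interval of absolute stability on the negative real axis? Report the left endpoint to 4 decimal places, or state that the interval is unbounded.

With y'=λy (z=hλ):
  y_{n+1} = y_n + z·[2/3·y_n + 1/3·y_{n+1}] ⇒ (1 − 1/3z)y_{n+1} = (1 + 2/3z)y_n
  ⇒ R(z) = (1 + 2/3z)/(1 − 1/3z).

Find x<0 with |R(x)|<1.
x=-1.28: |R|=0.1028
R=−1: 1+2/3x = −1+1/3x ⇒ -1/3x=2 ⇒ x=2/(-1/3)=-6.0000
Confirm numerically:
  x=-5.446: |R|=0.93441 <1
  x=-3.275: |R|=0.56574 <1
  x=-2.995: |R|=0.49875 <1
  x=-2.565: |R|=0.38275 <1
  x=-6.527: |R|=1.05532 >1
  x=-6.265: |R|=1.02860 >1
  x=-6.227: |R|=1.02460 >1
So |R|<1 on (-6.0000, 0).

(-6.0000, 0).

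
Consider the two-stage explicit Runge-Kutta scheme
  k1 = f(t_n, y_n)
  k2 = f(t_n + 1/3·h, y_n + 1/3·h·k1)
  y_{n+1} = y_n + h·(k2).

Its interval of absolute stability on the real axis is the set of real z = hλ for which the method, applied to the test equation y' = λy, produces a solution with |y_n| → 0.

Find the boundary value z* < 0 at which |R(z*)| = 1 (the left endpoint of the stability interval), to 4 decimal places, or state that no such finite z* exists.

left endpoint -3.0000.

On y'=λy, z=hλ:
  k1=λy_n ⇒ h·k1=z·y_n;  k2=λ(1+1/3z)y_n ⇒ h·k2=z(1+1/3z)y_n
  y_{n+1}/y_n = 1 + z(1+1/3z) = 1 + z + 1/3z²
  so R(z) = 1 + z + 1/3z².

Solve |R(x)|<1 on ℝ⁻.
x=-1.12: |R|=0.2981
R=1: x+1/3x²=0 ⇒ x=−3=-3.0000; min R=1−1/(4·1/3)=0.2500>−1
Confirm numerically:
  x=-2.416: |R|=0.52969 <1
  x=-1.644: |R|=0.25691 <1
  x=-1.633: |R|=0.25590 <1
  x=-1.514: |R|=0.25007 <1
  x=-3.300: |R|=1.33000 >1
  x=-3.097: |R|=1.10014 >1
  x=-3.029: |R|=1.02928 >1
Interval (-3.0000, 0).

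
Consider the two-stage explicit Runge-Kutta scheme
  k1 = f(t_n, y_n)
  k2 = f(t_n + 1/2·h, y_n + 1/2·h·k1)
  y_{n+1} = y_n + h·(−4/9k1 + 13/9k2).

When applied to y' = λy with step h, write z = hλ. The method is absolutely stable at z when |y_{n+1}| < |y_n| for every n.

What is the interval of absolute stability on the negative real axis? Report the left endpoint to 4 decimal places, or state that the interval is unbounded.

z∈(-1.3846,0).

Set f=λy, z=hλ:
  k1=λy_n ⇒ h·k1=z·y_n;  k2=λ(1+1/2z)y_n ⇒ h·k2=z(1+1/2z)y_n
  y_{n+1}/y_n = 1 − 4/9z + 13/9z(1+1/2z) = 1 + z + 13/18z²
  ⇒ R(z) = 1 + z + 13/18z².

Boundary: |R(x)|=1, x<0.
x=-0.41: |R|=0.7114
R=1: x+13/18x²=0 ⇒ x=−18/13=-1.3846; min R=1−1/(4·13/18)=0.6538>−1
Confirm numerically:
  x=-1.353: |R|=0.96911 <1
  x=-1.240: |R|=0.87049 <1
  x=-1.160: |R|=0.81182 <1
  x=-0.798: |R|=0.66191 <1
  x=-1.751: |R|=1.46333 >1
  x=-1.721: |R|=1.41811 >1
  x=-1.526: |R|=1.15582 >1
Interval (-1.3846, 0).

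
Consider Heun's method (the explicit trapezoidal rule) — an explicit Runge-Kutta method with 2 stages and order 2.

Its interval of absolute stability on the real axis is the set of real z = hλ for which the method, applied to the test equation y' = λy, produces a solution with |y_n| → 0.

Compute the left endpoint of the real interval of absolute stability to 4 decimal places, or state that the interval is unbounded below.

With y'=λy (z=hλ):
  order 2, 2-stage ⇒ R(z)=1+z+z^2/2
  (e.g. R(-1.62)=0.69220, |R|=0.69220)

Find x<0 with |R(x)|<1.
x=-1.62: |R|=0.6922
|R(-2.19)|=1.2080 |R(-1.33)|=0.5544 |R(-0.78)|=0.5242
Bisect:
  x_lo=-2.8817 |R|=2.2704  x_hi=-0.2617 |R|=0.7726
  mid=-1.57169 |R|=0.66341 →hi
  mid=-2.22670 |R|=1.25240 →lo
  mid=-1.89920 |R|=0.90428 →hi
  mid=-2.06295 |R|=1.06493 →lo
  mid=-1.98107 |R|=0.98125 →hi
  mid=-2.02201 |R|=1.02225 →lo
  mid=-2.00154 |R|=1.00154 →lo
  mid=-1.99131 |R|=0.99134 →hi
  mid=-1.99642 |R|=0.99643 →hi
  ...
  [-2.00010,-1.99994] ⇒ x*=-2.0000
Stable set (-2.0000, 0).

left endpoint -2.0000.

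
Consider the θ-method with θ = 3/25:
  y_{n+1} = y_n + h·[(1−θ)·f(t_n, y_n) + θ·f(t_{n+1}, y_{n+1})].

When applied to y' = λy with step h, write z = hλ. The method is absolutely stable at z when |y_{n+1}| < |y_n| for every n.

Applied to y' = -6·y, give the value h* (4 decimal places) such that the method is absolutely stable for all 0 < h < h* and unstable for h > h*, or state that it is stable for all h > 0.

(-2.6316,0); λ=-6 ⇒ h* = (50/19)/6 = 0.4386.

With y'=λy (z=hλ):
  y_{n+1} = y_n + z·[22/25·y_n + 3/25·y_{n+1}] ⇒ (1 − 3/25z)y_{n+1} = (1 + 22/25z)y_n
  R(z) = (1 + 22/25z)/(1 − 3/25z).

Need |R(x)|<1, x<0.
x=-1.77: |R|=0.4599
R=−1: 1+22/25x = −1+3/25x ⇒ -19/25x=2 ⇒ x=2/(-19/25)=-2.6316
Confirm numerically:
  x=-2.105: |R|=0.68050 <1
  x=-1.788: |R|=0.47214 <1
  x=-1.480: |R|=0.25679 <1
  x=-1.209: |R|=0.05582 <1
  x=-2.818: |R|=1.10588 >1
  x=-2.767: |R|=1.07726 >1
  x=-2.666: |R|=1.01982 >1
Interval (-2.6316, 0).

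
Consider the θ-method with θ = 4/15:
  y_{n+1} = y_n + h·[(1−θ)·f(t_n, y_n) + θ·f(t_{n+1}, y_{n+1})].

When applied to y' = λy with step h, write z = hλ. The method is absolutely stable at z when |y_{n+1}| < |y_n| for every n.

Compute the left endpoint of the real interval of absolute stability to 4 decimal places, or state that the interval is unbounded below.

z* = -4.2857.

Set f=λy, z=hλ:
  y_{n+1} = y_n + z·[11/15·y_n + 4/15·y_{n+1}] ⇒ (1 − 4/15z)y_{n+1} = (1 + 11/15z)y_n
  Hence R(z) = (1 + 11/15z)/(1 − 4/15z).

Find x<0 with |R(x)|<1.
x=-1.36: |R|=0.0020
R=−1: 1+11/15x = −1+4/15x ⇒ -7/15x=2 ⇒ x=2/(-7/15)=-4.2857
Confirm numerically:
  x=-3.167: |R|=0.71697 <1
  x=-2.412: |R|=0.46787 <1
  x=-2.193: |R|=0.38377 <1
  x=-2.166: |R|=0.37297 <1
  x=-4.825: |R|=1.11006 >1
  x=-4.552: |R|=1.05613 >1
  x=-4.456: |R|=1.03631 >1
Stable set (-4.2857, 0).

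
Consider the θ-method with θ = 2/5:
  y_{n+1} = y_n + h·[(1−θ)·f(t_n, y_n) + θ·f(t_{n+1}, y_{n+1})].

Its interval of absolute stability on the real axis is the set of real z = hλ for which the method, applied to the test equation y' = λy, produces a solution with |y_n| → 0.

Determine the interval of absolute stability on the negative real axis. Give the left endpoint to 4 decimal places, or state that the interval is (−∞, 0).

On y'=λy, z=hλ:
  y_{n+1} = y_n + z·[3/5·y_n + 2/5·y_{n+1}] ⇒ (1 − 2/5z)y_{n+1} = (1 + 3/5z)y_n
  Hence R(z) = (1 + 3/5z)/(1 − 2/5z).

Solve |R(x)|<1 on ℝ⁻.
x=-1.33: |R|=0.1319
R=−1: 1+3/5x = −1+2/5x ⇒ -1/5x=2 ⇒ x=2/(-1/5)=-10.0000
Confirm numerically:
  x=-7.678: |R|=0.88593 <1
  x=-6.351: |R|=0.79387 <1
  x=-4.471: |R|=0.60343 <1
  x=-10.585: |R|=1.02235 >1
  x=-10.302: |R|=1.01180 >1
Interval (-10.0000, 0).

(-10.0000, 0).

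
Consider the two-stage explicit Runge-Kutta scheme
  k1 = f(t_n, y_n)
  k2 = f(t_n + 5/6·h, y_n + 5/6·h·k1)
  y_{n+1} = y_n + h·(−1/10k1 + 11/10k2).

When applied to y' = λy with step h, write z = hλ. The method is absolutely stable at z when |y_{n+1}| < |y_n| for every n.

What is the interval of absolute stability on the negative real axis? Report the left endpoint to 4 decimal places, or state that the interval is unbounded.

Set f=λy, z=hλ:
  k1=λy_n ⇒ h·k1=z·y_n;  k2=λ(1+5/6z)y_n ⇒ h·k2=z(1+5/6z)y_n
  y_{n+1}/y_n = 1 − 1/10z + 11/10z(1+5/6z) = 1 + z + 11/12z²
  ⇒ R(z) = 1 + z + 11/12z².

Solve |R(x)|<1 on ℝ⁻.
x=-0.5: |R|=0.7292
R=1: x+11/12x²=0 ⇒ x=−12/11=-1.0909; min R=1−1/(4·11/12)=0.7273>−1
Confirm numerically:
  x=-0.777: |R|=0.77642 <1
  x=-0.745: |R|=0.76377 <1
  x=-0.644: |R|=0.73617 <1
  x=-0.449: |R|=0.73580 <1
  x=-1.604: |R|=1.75441 >1
  x=-1.320: |R|=1.27720 >1
So |R|<1 on (-1.0909, 0).

z∈(-1.0909,0).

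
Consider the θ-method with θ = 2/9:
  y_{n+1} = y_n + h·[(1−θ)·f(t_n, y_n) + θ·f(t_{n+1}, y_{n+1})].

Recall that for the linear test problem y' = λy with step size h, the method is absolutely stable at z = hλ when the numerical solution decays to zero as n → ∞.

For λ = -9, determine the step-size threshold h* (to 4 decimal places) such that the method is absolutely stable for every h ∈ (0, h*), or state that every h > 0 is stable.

Set f=λy, z=hλ:
  y_{n+1} = y_n + z·[7/9·y_n + 2/9·y_{n+1}] ⇒ (1 − 2/9z)y_{n+1} = (1 + 7/9z)y_n
  so R(z) = (1 + 7/9z)/(1 − 2/9z).

Boundary: |R(x)|=1, x<0.
x=-1.64: |R|=0.2020
R=−1: 1+7/9x = −1+2/9x ⇒ -5/9x=2 ⇒ x=2/(-5/9)=-3.6000
Confirm numerically:
  x=-3.238: |R|=0.88304 <1
  x=-2.683: |R|=0.68084 <1
  x=-2.654: |R|=0.66942 <1
  x=-1.775: |R|=0.27291 <1
  x=-4.105: |R|=1.14672 >1
  x=-3.899: |R|=1.08900 >1
  x=-3.861: |R|=1.07804 >1
Interval (-3.6000, 0).

(-3.6000,0); λ=-9 ⇒ h* = (18/5)/9 = 0.4000.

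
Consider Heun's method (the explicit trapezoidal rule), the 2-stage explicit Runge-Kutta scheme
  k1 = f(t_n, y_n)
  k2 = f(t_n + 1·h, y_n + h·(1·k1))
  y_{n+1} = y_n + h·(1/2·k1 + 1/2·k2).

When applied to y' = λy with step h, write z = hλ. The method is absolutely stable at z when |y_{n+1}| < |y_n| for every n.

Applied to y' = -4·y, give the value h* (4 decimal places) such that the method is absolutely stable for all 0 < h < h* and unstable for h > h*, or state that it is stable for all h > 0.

(-2.0000,0); λ=-4 ⇒ h* = 0.5000.

Test eqn y'=λy, z=hλ:
  order 2, 2-stage ⇒ R(z)=1+z+z^2/2
  (e.g. R(-1)=0.50000, |R|=0.50000)

Find x<0 with |R(x)|<1.
x=-1: |R|=0.5000
|R(-2.07)|=1.0724 |R(-1.9)|=0.9050 |R(-0.56)|=0.5968
Bisect:
  x_lo=-2.4469 |R|=1.5468  x_hi=-0.1026 |R|=0.9027
  mid=-1.27475 |R|=0.53774 →hi
  mid=-1.86085 |R|=0.87053 →hi
  mid=-2.15389 |R|=1.16574 →lo
  mid=-2.00737 |R|=1.00740 →lo
  mid=-1.93411 |R|=0.93628 →hi
  mid=-1.97074 |R|=0.97117 →hi
  mid=-1.98905 |R|=0.98911 →hi
  ...
  [-2.00007,-1.99993] ⇒ x*=-2.0000
So |R|<1 on (-2.0000, 0).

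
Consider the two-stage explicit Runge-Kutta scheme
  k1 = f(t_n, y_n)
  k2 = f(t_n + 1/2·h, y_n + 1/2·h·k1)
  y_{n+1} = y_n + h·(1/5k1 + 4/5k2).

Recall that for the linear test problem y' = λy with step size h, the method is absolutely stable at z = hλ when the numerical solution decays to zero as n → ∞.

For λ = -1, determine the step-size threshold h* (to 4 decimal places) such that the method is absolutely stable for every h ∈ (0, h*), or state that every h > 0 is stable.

On y'=λy, z=hλ:
  k1=λy_n ⇒ h·k1=z·y_n;  k2=λ(1+1/2z)y_n ⇒ h·k2=z(1+1/2z)y_n
  y_{n+1}/y_n = 1 + 1/5z + 4/5z(1+1/2z) = 1 + z + 2/5z²
  R(z) = 1 + z + 2/5z².

Solve |R(x)|<1 on ℝ⁻.
x=-1.59: |R|=0.4212
R=1: x+2/5x²=0 ⇒ x=−5/2=-2.5000; min R=1−1/(4·2/5)=0.3750>−1
Confirm numerically:
  x=-2.397: |R|=0.90124 <1
  x=-1.376: |R|=0.38135 <1
  x=-1.063: |R|=0.38899 <1
  x=-3.085: |R|=1.72189 >1
  x=-3.051: |R|=1.67244 >1
  x=-2.808: |R|=1.34595 >1
Stable set (-2.5000, 0).

(-2.5000,0); λ=-1 ⇒ h* = (5/2)/1 = 2.5000.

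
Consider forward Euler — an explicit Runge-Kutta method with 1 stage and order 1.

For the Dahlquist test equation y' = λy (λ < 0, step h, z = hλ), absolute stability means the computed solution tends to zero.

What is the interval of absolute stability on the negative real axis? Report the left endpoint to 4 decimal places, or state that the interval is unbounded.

z∈(-2.0000,0).

On y'=λy, z=hλ:
  order 1, 1-stage ⇒ R(z)=1+z
  (e.g. R(-0.52)=0.48000, |R|=0.48000)

Find x<0 with |R(x)|<1.
x=-0.52: |R|=0.4800
|R(-2.21)|=1.2100 |R(-1.97)|=0.9700 |R(-0.91)|=0.0900
Bisect:
  x_lo=-2.4334 |R|=1.4334  x_hi=-0.3487 |R|=0.6513
  mid=-1.39105 |R|=0.39105 →hi
  mid=-1.91221 |R|=0.91221 →hi
  mid=-2.17278 |R|=1.17278 →lo
  mid=-2.04250 |R|=1.04250 →lo
  mid=-1.97735 |R|=0.97735 →hi
  mid=-2.00992 |R|=1.00992 →lo
  mid=-1.99364 |R|=0.99364 →hi
  mid=-2.00178 |R|=1.00178 →lo
  mid=-1.99771 |R|=0.99771 →hi
  mid=-1.99974 |R|=0.99974 →hi
  ...
  [-2.00013,-2.00000] ⇒ x*=-2.0000
Interval (-2.0000, 0).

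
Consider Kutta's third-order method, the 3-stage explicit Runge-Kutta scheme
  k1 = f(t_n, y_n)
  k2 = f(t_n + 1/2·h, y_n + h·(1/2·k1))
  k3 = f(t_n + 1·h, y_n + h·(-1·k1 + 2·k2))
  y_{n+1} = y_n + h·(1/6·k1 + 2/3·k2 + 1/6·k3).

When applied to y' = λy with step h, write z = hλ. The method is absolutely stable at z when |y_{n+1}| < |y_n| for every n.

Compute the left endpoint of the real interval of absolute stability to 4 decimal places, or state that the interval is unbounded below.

On y'=λy, z=hλ:
  order 3, 3-stage ⇒ R(z)=1+z+z^2/2+z^3/6
  (e.g. R(-0.47)=0.62315, |R|=0.62315)

Solve |R(x)|<1 on ℝ⁻.
x=-0.47: |R|=0.6231
|R(-2.83)|=1.6031 |R(-2.44)|=0.8843 |R(-1.42)|=0.1110
Bisect:
  x_lo=-3.0973 |R|=2.2528  x_hi=-0.3616 |R|=0.6959
  mid=-1.72944 |R|=0.09608 →hi
  mid=-2.41336 |R|=0.84390 →hi
  mid=-2.75532 |R|=1.44572 →lo
  mid=-2.58434 |R|=1.12165 →lo
  mid=-2.49885 |R|=0.97730 →hi
  mid=-2.54159 |R|=1.04807 →lo
  mid=-2.52022 |R|=1.01233 →lo
  mid=-2.50954 |R|=0.99473 →hi
  mid=-2.51488 |R|=1.00351 →lo
  ...
  [-2.51287,-2.51271] ⇒ x*=-2.5127
Interval (-2.5127, 0).

z* = -2.5127.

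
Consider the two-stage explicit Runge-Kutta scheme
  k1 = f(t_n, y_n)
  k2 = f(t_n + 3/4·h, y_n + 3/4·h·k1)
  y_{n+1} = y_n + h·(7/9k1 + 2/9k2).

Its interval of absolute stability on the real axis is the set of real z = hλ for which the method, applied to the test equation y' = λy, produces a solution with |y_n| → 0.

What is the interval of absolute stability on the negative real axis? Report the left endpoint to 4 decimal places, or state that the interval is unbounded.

Test eqn y'=λy, z=hλ:
  k1=λy_n ⇒ h·k1=z·y_n;  k2=λ(1+3/4z)y_n ⇒ h·k2=z(1+3/4z)y_n
  y_{n+1}/y_n = 1 + 7/9z + 2/9z(1+3/4z) = 1 + z + 1/6z²
  ⇒ R(z) = 1 + z + 1/6z².

Need |R(x)|<1, x<0.
x=-1.15: |R|=0.0704
R=1: x+1/6x²=0 ⇒ x=−6=-6.0000; min R=1−1/(4·1/6)=-0.5000>−1
Confirm numerically:
  x=-3.868: |R|=0.37443 <1
  x=-3.534: |R|=0.45247 <1
  x=-2.727: |R|=0.48758 <1
  x=-2.426: |R|=0.44509 <1
  x=-6.444: |R|=1.47686 >1
  x=-6.394: |R|=1.41987 >1
  x=-6.335: |R|=1.35370 >1
So |R|<1 on (-6.0000, 0).

(-6.0000, 0).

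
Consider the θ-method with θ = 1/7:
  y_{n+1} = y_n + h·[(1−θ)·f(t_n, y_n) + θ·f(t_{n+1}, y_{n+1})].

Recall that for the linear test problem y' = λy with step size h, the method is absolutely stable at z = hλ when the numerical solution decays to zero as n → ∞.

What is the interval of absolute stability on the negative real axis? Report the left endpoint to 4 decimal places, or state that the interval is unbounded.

Test eqn y'=λy, z=hλ:
  y_{n+1} = y_n + z·[6/7·y_n + 1/7·y_{n+1}] ⇒ (1 − 1/7z)y_{n+1} = (1 + 6/7z)y_n
  Hence R(z) = (1 + 6/7z)/(1 − 1/7z).

Boundary: |R(x)|=1, x<0.
x=-1.06: |R|=0.0794
R=−1: 1+6/7x = −1+1/7x ⇒ -5/7x=2 ⇒ x=2/(-5/7)=-2.8000
Confirm numerically:
  x=-2.590: |R|=0.89051 <1
  x=-2.563: |R|=0.87608 <1
  x=-1.540: |R|=0.26230 <1
  x=-2.919: |R|=1.05999 >1
  x=-2.831: |R|=1.01577 >1
Stable set (-2.8000, 0).

(-2.8000, 0).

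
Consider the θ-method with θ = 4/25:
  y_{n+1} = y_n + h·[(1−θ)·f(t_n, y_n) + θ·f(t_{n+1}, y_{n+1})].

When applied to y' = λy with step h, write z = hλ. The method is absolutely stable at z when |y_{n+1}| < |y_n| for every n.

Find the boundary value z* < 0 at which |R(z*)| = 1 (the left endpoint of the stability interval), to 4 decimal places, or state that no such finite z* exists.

Set f=λy, z=hλ:
  y_{n+1} = y_n + z·[21/25·y_n + 4/25·y_{n+1}] ⇒ (1 − 4/25z)y_{n+1} = (1 + 21/25z)y_n
  ⇒ R(z) = (1 + 21/25z)/(1 − 4/25z).

Need |R(x)|<1, x<0.
x=-1.23: |R|=0.0277
R=−1: 1+21/25x = −1+4/25x ⇒ -17/25x=2 ⇒ x=2/(-17/25)=-2.9412
Confirm numerically:
  x=-1.955: |R|=0.48918 <1
  x=-1.873: |R|=0.44112 <1
  x=-1.356: |R|=0.11425 <1
  x=-1.340: |R|=0.10343 <1
  x=-3.296: |R|=1.15797 >1
  x=-3.079: |R|=1.06279 >1
Stable set (-2.9412, 0).

left endpoint -2.9412.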